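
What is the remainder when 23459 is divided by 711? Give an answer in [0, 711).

707

23459 = 32·711 + 707, so 23459 ≡ 707 (mod 711).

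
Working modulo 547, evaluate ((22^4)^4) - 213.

46

(22)^4 ≡ 140 (mod 547)
(140)^4 ≡ 259 (mod 547)
259 - 213 = 46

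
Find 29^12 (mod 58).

12 in binary is 1100, i.e. 12 = 8 + 4.
29^1 ≡ 29 (mod 58)
29^2 ≡ 29^2 = 841 ≡ 29 (mod 58)
29^4 ≡ 29^2 = 841 ≡ 29 (mod 58)
29^8 ≡ 29^2 = 841 ≡ 29 (mod 58)
29^12 = 29^8 * 29^4 ≡ 29 * 29 (mod 58).
29 * 29 = 841 ≡ 29 (mod 58).

29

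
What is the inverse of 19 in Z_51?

43

51 = 2*19 + 13
19 = 1*13 + 6
13 = 2*6 + 1
6 = 6*1 + 0
gcd(19, 51) = 1, so the inverse exists.
Bézout: 1 = 3*51 − 8*19.
So 19⁻¹ ≡ −8 ≡ 43 (mod 51).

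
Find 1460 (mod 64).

52

1460 = 22·64 + 52, so 1460 ≡ 52 (mod 64).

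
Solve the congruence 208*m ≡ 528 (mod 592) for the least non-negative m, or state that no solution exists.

gcd(208, 592) = 16, and 16 | 528, so solutions exist.
Divide through by 16: 13*m mod 37 = 33.
13⁻¹ ≡ 20 (mod 37).
m ≡ 20*33 ≡ 31 (mod 37).
The smallest non-negative solution is m = 31.

31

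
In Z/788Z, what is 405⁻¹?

609

788 = 1×405 + 383
405 = 1×383 + 22
383 = 17×22 + 9
22 = 2×9 + 4
9 = 2×4 + 1
4 = 4×1 + 0
gcd(405, 788) = 1, so the inverse exists.
Bézout: 1 = 92×788 − 179×405.
So 405⁻¹ ≡ −179 ≡ 609 (mod 788).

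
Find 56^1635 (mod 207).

1635 in binary is 11001100011, i.e. 1635 = 1024 + 512 + 64 + 32 + 2 + 1.
56^1 ≡ 56 (mod 207)
56^2 ≡ 56^2 = 3136 ≡ 31 (mod 207)
56^4 ≡ 31^2 = 961 ≡ 133 (mod 207)
56^8 ≡ 133^2 = 17689 ≡ 94 (mod 207)
56^16 ≡ 94^2 = 8836 ≡ 142 (mod 207)
56^32 ≡ 142^2 = 20164 ≡ 85 (mod 207)
56^64 ≡ 85^2 = 7225 ≡ 187 (mod 207)
56^128 ≡ 187^2 = 34969 ≡ 193 (mod 207)
56^256 ≡ 193^2 = 37249 ≡ 196 (mod 207)
56^512 ≡ 196^2 = 38416 ≡ 121 (mod 207)
56^1024 ≡ 121^2 = 14641 ≡ 151 (mod 207)
56^1635 = 56^1024 * 56^512 * 56^64 * 56^32 * 56^2 * 56^1 ≡ 151 * 121 * 187 * 85 * 31 * 56 (mod 207).
Accumulate the product:
151 * 121 = 18271 ≡ 55
55 * 187 = 10285 ≡ 142
142 * 85 = 12070 ≡ 64
64 * 31 = 1984 ≡ 121
121 * 56 = 6776 ≡ 152

152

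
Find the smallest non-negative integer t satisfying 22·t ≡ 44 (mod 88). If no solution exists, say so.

2

gcd(22, 88) = 22, and 22 | 44, so solutions exist.
Divide through by 22: 1·t = 2 (mod 4).
1⁻¹ ≡ 1 (mod 4).
t ≡ 1·2 ≡ 2 (mod 4).
The smallest non-negative solution is t = 2.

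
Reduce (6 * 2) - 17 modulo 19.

14

6 * 2 = 12
12 - 17 = -5 ≡ 14 (mod 19)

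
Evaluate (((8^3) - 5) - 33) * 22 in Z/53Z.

(8)^3 ≡ 35 (mod 53)
35 - 5 = 30
30 - 33 = -3 ≡ 50 (mod 53)
50 * 22 = 1100 ≡ 40 (mod 53)

40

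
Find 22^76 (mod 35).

76 in binary is 1001100, i.e. 76 = 64 + 8 + 4.
22^1 ≡ 22 (mod 35)
22^2 ≡ 22^2 = 484 ≡ 29 (mod 35)
22^4 ≡ 29^2 = 841 ≡ 1 (mod 35)
22^8 ≡ 1^2 = 1 (mod 35)
22^16 ≡ 1^2 = 1 (mod 35)
22^32 ≡ 1^2 = 1 (mod 35)
22^64 ≡ 1^2 = 1 (mod 35)
22^76 = 22^64 * 22^8 * 22^4 ≡ 1 * 1 * 1 (mod 35).
Accumulate the product:
1 * 1 = 1
1 * 1 = 1

1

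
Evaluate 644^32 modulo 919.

367

By square-and-multiply:
644^1 ≡ 644 (mod 919)
644^2 ≡ 644^2 = 414736 ≡ 267 (mod 919)
644^4 ≡ 267^2 = 71289 ≡ 526 (mod 919)
644^8 ≡ 526^2 = 276676 ≡ 57 (mod 919)
644^16 ≡ 57^2 = 3249 ≡ 492 (mod 919)
644^32 ≡ 492^2 = 242064 ≡ 367 (mod 919)
So 644^32 ≡ 367 (mod 919).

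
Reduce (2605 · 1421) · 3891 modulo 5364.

1815

2605 · 1421 = 3701705 ≡ 545 (mod 5364)
545 · 3891 = 2120595 ≡ 1815 (mod 5364)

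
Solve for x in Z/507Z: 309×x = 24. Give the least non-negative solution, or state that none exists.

gcd(309, 507) = 3, and 3 | 24, so solutions exist.
Divide through by 3: 103×x ≡ 8 (mod 169).
103⁻¹ ≡ 64 (mod 169).
x ≡ 64×8 ≡ 5 (mod 169).
The smallest non-negative solution is x = 5.

5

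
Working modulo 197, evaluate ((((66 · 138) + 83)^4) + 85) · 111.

37

66 · 138 = 9108 ≡ 46 (mod 197)
46 + 83 = 129
(129)^4 ≡ 178 (mod 197)
178 + 85 = 263 ≡ 66 (mod 197)
66 · 111 = 7326 ≡ 37 (mod 197)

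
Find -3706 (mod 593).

-3706 = -7*593 + 445, so -3706 ≡ 445 (mod 593).

445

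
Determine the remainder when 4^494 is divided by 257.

By square-and-multiply:
494 in binary is 111101110, i.e. 494 = 256 + 128 + 64 + 32 + 8 + 4 + 2.
4^1 ≡ 4 (mod 257)
4^2 ≡ 4^2 = 16 (mod 257)
4^4 ≡ 16^2 = 256 (mod 257)
4^8 ≡ 256^2 = 65536 ≡ 1 (mod 257)
4^16 ≡ 1^2 = 1 (mod 257)
4^32 ≡ 1^2 = 1 (mod 257)
4^64 ≡ 1^2 = 1 (mod 257)
4^128 ≡ 1^2 = 1 (mod 257)
4^256 ≡ 1^2 = 1 (mod 257)
4^494 = 4^256 * 4^128 * 4^64 * 4^32 * 4^8 * 4^4 * 4^2 ≡ 1 * 1 * 1 * 1 * 1 * 256 * 16 (mod 257).
Accumulate the product:
1 * 1 = 1
1 * 1 = 1
1 * 1 = 1
1 * 1 = 1
1 * 256 = 256
256 * 16 = 4096 ≡ 241

241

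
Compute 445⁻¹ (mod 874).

874 = 1*445 + 429
445 = 1*429 + 16
429 = 26*16 + 13
16 = 1*13 + 3
13 = 4*3 + 1
3 = 3*1 + 0
gcd(445, 874) = 1, so the inverse exists.
Back-substitute for 1:
1 = 1*13 − 4*3
  = −4*16 + 5*13
  = 5*429 − 134*16
  = −134*445 + 139*429
  = 139*874 − 273*445
So 445⁻¹ ≡ −273 ≡ 601 (mod 874).

601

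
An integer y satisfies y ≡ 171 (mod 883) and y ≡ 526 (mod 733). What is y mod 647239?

282731

883⁻¹ mod 733: 883*259 ≡ 1 (mod 733), so 883⁻¹ ≡ 259.
y = 171 + 883*((526 − 171)*259 mod 733) = 171 + 883*320 = 282731.
Check: 282731 mod 883 = 171, 282731 mod 733 = 526. ✓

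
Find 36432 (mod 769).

36432 = 47*769 + 289, so 36432 ≡ 289 (mod 769).

289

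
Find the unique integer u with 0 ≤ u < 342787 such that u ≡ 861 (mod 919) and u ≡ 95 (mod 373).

103789

919⁻¹ mod 373: 919·69 ≡ 1 (mod 373), so 919⁻¹ ≡ 69.
u = 861 + 919·((95 − 861)·69 mod 373) = 861 + 919·112 = 103789.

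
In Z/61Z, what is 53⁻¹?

38

Run the extended Euclidean algorithm:
61 = 1*53 + 8
53 = 6*8 + 5
8 = 1*5 + 3
5 = 1*3 + 2
3 = 1*2 + 1
2 = 2*1 + 0
gcd(53, 61) = 1, so the inverse exists.
Bézout: 1 = 20*61 − 23*53.
So 53⁻¹ ≡ −23 ≡ 38 (mod 61).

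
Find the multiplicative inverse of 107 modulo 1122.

Run the extended Euclidean algorithm:
1122 = 10*107 + 52
107 = 2*52 + 3
52 = 17*3 + 1
3 = 3*1 + 0
gcd(107, 1122) = 1, so the inverse exists.
Bézout: 1 = 35*1122 − 367*107.
So 107⁻¹ ≡ −367 ≡ 755 (mod 1122).

755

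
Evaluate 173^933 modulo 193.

60

933 in binary is 1110100101, i.e. 933 = 512 + 256 + 128 + 32 + 4 + 1.
173^1 ≡ 173 (mod 193)
173^2 ≡ 173^2 = 29929 ≡ 14 (mod 193)
173^4 ≡ 14^2 = 196 ≡ 3 (mod 193)
173^8 ≡ 3^2 = 9 (mod 193)
173^16 ≡ 9^2 = 81 (mod 193)
173^32 ≡ 81^2 = 6561 ≡ 192 (mod 193)
173^64 ≡ 192^2 = 36864 ≡ 1 (mod 193)
173^128 ≡ 1^2 = 1 (mod 193)
173^256 ≡ 1^2 = 1 (mod 193)
173^512 ≡ 1^2 = 1 (mod 193)
173^933 = 173^512 · 173^256 · 173^128 · 173^32 · 173^4 · 173^1 ≡ 1 · 1 · 1 · 192 · 3 · 173 (mod 193).
Accumulate the product:
1 · 1 = 1
1 · 1 = 1
1 · 192 = 192
192 · 3 = 576 ≡ 190
190 · 173 = 32870 ≡ 60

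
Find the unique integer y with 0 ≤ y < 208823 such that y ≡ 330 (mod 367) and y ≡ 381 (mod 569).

367⁻¹ mod 569: 367*369 ≡ 1 (mod 569), so 367⁻¹ ≡ 369.
y = 330 + 367*((381 − 330)*369 mod 569) = 330 + 367*42 = 15744.
Check: 15744 mod 367 = 330, 15744 mod 569 = 381. ✓

15744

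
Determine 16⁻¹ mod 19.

6

19 = 1*16 + 3
16 = 5*3 + 1
3 = 3*1 + 0
gcd(16, 19) = 1, so the inverse exists.
Back-substitute for 1:
1 = 1*16 − 5*3
  = −5*19 + 6*16
So 16⁻¹ ≡ 6 (mod 19).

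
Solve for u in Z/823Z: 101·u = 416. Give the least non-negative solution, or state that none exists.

gcd(101, 823) = 1, so a unique solution mod 823 exists.
101⁻¹ ≡ 603 (mod 823).
u ≡ 603·416 ≡ 656 (mod 823).

656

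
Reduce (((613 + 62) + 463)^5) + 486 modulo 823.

613 + 62 = 675
675 + 463 = 1138 ≡ 315 (mod 823)
(315)^5 ≡ 218 (mod 823)
218 + 486 = 704

704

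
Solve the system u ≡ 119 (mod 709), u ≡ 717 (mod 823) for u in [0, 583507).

538959

709⁻¹ mod 823: 709·527 ≡ 1 (mod 823), so 709⁻¹ ≡ 527.
u = 119 + 709·((717 − 119)·527 mod 823) = 119 + 709·760 = 538959.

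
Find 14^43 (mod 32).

0

By square-and-multiply:
14^1 ≡ 14 (mod 32)
14^2 ≡ 14^2 = 196 ≡ 4 (mod 32)
14^4 ≡ 4^2 = 16 (mod 32)
14^8 ≡ 16^2 = 256 ≡ 0 (mod 32)
14^16 ≡ 0^2 = 0 (mod 32)
14^32 ≡ 0^2 = 0 (mod 32)
14^43 = 14^32 · 14^8 · 14^2 · 14^1 ≡ 0 · 0 · 4 · 14 (mod 32).
Accumulate the product:
0 · 0 = 0
0 · 4 = 0
0 · 14 = 0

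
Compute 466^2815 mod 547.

2815 in binary is 101011111111, i.e. 2815 = 2048 + 512 + 128 + 64 + 32 + 16 + 8 + 4 + 2 + 1.
466^1 ≡ 466 (mod 547)
466^2 ≡ 466^2 = 217156 ≡ 544 (mod 547)
466^4 ≡ 544^2 = 295936 ≡ 9 (mod 547)
466^8 ≡ 9^2 = 81 (mod 547)
466^16 ≡ 81^2 = 6561 ≡ 544 (mod 547)
466^32 ≡ 544^2 = 295936 ≡ 9 (mod 547)
466^64 ≡ 9^2 = 81 (mod 547)
466^128 ≡ 81^2 = 6561 ≡ 544 (mod 547)
466^256 ≡ 544^2 = 295936 ≡ 9 (mod 547)
466^512 ≡ 9^2 = 81 (mod 547)
466^1024 ≡ 81^2 = 6561 ≡ 544 (mod 547)
466^2048 ≡ 544^2 = 295936 ≡ 9 (mod 547)
466^2815 = 466^2048 · 466^512 · 466^128 · 466^64 · 466^32 · 466^16 · 466^8 · 466^4 · 466^2 · 466^1 ≡ 9 · 81 · 544 · 81 · 9 · 544 · 81 · 9 · 544 · 466 (mod 547).
Accumulate the product:
9 · 81 = 729 ≡ 182
182 · 544 = 99008 ≡ 1
1 · 81 = 81
81 · 9 = 729 ≡ 182
182 · 544 = 99008 ≡ 1
1 · 81 = 81
81 · 9 = 729 ≡ 182
182 · 544 = 99008 ≡ 1
1 · 466 = 466

466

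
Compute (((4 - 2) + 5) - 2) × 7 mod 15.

4 - 2 = 2
2 + 5 = 7
7 - 2 = 5
5 × 7 = 35 ≡ 5 (mod 15)

5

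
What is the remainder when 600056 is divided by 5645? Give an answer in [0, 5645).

600056 = 106·5645 + 1686, so 600056 ≡ 1686 (mod 5645).

1686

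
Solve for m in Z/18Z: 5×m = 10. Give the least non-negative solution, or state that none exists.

gcd(5, 18) = 1, so a unique solution mod 18 exists.
5⁻¹ ≡ 11 (mod 18).
m ≡ 11×10 ≡ 2 (mod 18).

2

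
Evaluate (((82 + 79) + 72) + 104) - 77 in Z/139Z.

121

82 + 79 = 161 ≡ 22 (mod 139)
22 + 72 = 94
94 + 104 = 198 ≡ 59 (mod 139)
59 - 77 = -18 ≡ 121 (mod 139)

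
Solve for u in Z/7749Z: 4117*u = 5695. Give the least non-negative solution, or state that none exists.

gcd(4117, 7749) = 1, so a unique solution mod 7749 exists.
4117⁻¹ ≡ 6343 (mod 7749).
u ≡ 6343*5695 ≡ 5296 (mod 7749).

5296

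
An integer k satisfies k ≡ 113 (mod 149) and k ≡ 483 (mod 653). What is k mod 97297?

149⁻¹ mod 653: 149·504 ≡ 1 (mod 653), so 149⁻¹ ≡ 504.
k = 113 + 149·((483 − 113)·504 mod 653) = 113 + 149·375 = 55988.
Check: 55988 mod 149 = 113, 55988 mod 653 = 483. ✓

55988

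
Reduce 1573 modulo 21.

19

1573 = 74*21 + 19, so 1573 ≡ 19 (mod 21).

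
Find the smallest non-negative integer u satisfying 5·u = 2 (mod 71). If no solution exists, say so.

gcd(5, 71) = 1, so a unique solution mod 71 exists.
5⁻¹ ≡ 57 (mod 71).
u ≡ 57·2 ≡ 43 (mod 71).

43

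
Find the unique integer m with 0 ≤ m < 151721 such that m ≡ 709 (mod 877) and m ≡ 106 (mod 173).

877⁻¹ mod 173: 877×101 ≡ 1 (mod 173), so 877⁻¹ ≡ 101.
m = 709 + 877×((106 − 709)×101 mod 173) = 709 + 877×166 = 146291.

146291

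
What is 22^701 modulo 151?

By square-and-multiply:
701 in binary is 1010111101, i.e. 701 = 512 + 128 + 32 + 16 + 8 + 4 + 1.
22^1 ≡ 22 (mod 151)
22^2 ≡ 22^2 = 484 ≡ 31 (mod 151)
22^4 ≡ 31^2 = 961 ≡ 55 (mod 151)
22^8 ≡ 55^2 = 3025 ≡ 5 (mod 151)
22^16 ≡ 5^2 = 25 (mod 151)
22^32 ≡ 25^2 = 625 ≡ 21 (mod 151)
22^64 ≡ 21^2 = 441 ≡ 139 (mod 151)
22^128 ≡ 139^2 = 19321 ≡ 144 (mod 151)
22^256 ≡ 144^2 = 20736 ≡ 49 (mod 151)
22^512 ≡ 49^2 = 2401 ≡ 136 (mod 151)
22^701 = 22^512 · 22^128 · 22^32 · 22^16 · 22^8 · 22^4 · 22^1 ≡ 136 · 144 · 21 · 25 · 5 · 55 · 22 (mod 151).
Accumulate the product:
136 · 144 = 19584 ≡ 105
105 · 21 = 2205 ≡ 91
91 · 25 = 2275 ≡ 10
10 · 5 = 50
50 · 55 = 2750 ≡ 32
32 · 22 = 704 ≡ 100

100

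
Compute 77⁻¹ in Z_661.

558

Apply the Euclidean algorithm and back-substitute:
661 = 8*77 + 45
77 = 1*45 + 32
45 = 1*32 + 13
32 = 2*13 + 6
13 = 2*6 + 1
6 = 6*1 + 0
gcd(77, 661) = 1, so the inverse exists.
Bézout: 1 = 12*661 − 103*77.
So 77⁻¹ ≡ −103 ≡ 558 (mod 661).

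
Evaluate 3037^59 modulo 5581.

4823

By square-and-multiply:
3037^1 ≡ 3037 (mod 5581)
3037^2 ≡ 3037^2 = 9223369 ≡ 3557 (mod 5581)
3037^4 ≡ 3557^2 = 12652249 ≡ 122 (mod 5581)
3037^8 ≡ 122^2 = 14884 ≡ 3722 (mod 5581)
3037^16 ≡ 3722^2 = 13853284 ≡ 1242 (mod 5581)
3037^32 ≡ 1242^2 = 1542564 ≡ 2208 (mod 5581)
3037^59 = 3037^32 * 3037^16 * 3037^8 * 3037^2 * 3037^1 ≡ 2208 * 1242 * 3722 * 3557 * 3037 (mod 5581).
Accumulate the product:
2208 * 1242 = 2742336 ≡ 2065
2065 * 3722 = 7685930 ≡ 893
893 * 3557 = 3176401 ≡ 812
812 * 3037 = 2466044 ≡ 4823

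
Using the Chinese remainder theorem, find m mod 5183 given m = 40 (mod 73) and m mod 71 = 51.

3033

73⁻¹ mod 71: 73·36 ≡ 1 (mod 71), so 73⁻¹ ≡ 36.
m = 40 + 73·((51 − 40)·36 mod 71) = 40 + 73·41 = 3033.
Check: 3033 mod 73 = 40, 3033 mod 71 = 51. ✓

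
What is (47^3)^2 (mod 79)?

(47)^3 ≡ 17 (mod 79)
(17)^2 ≡ 52 (mod 79)

52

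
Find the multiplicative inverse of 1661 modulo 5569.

Run the extended Euclidean algorithm:
5569 = 3*1661 + 586
1661 = 2*586 + 489
586 = 1*489 + 97
489 = 5*97 + 4
97 = 24*4 + 1
4 = 4*1 + 0
gcd(1661, 5569) = 1, so the inverse exists.
Bézout: 1 = 411*5569 − 1378*1661.
So 1661⁻¹ ≡ −1378 ≡ 4191 (mod 5569).

4191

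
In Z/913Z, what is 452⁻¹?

507

913 = 2*452 + 9
452 = 50*9 + 2
9 = 4*2 + 1
2 = 2*1 + 0
gcd(452, 913) = 1, so the inverse exists.
Back-substitute for 1:
1 = 1*9 − 4*2
  = −4*452 + 201*9
  = 201*913 − 406*452
So 452⁻¹ ≡ −406 ≡ 507 (mod 913).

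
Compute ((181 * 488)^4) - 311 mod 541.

296

181 * 488 = 88328 ≡ 145 (mod 541)
(145)^4 ≡ 66 (mod 541)
66 - 311 = -245 ≡ 296 (mod 541)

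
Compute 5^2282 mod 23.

3

Using repeated squaring:
5^1 ≡ 5 (mod 23)
5^2 ≡ 5^2 = 25 ≡ 2 (mod 23)
5^4 ≡ 2^2 = 4 (mod 23)
5^8 ≡ 4^2 = 16 (mod 23)
5^16 ≡ 16^2 = 256 ≡ 3 (mod 23)
5^32 ≡ 3^2 = 9 (mod 23)
5^64 ≡ 9^2 = 81 ≡ 12 (mod 23)
5^128 ≡ 12^2 = 144 ≡ 6 (mod 23)
5^256 ≡ 6^2 = 36 ≡ 13 (mod 23)
5^512 ≡ 13^2 = 169 ≡ 8 (mod 23)
5^1024 ≡ 8^2 = 64 ≡ 18 (mod 23)
5^2048 ≡ 18^2 = 324 ≡ 2 (mod 23)
5^2282 = 5^2048 × 5^128 × 5^64 × 5^32 × 5^8 × 5^2 ≡ 2 × 6 × 12 × 9 × 16 × 2 (mod 23).
Accumulate the product:
2 × 6 = 12
12 × 12 = 144 ≡ 6
6 × 9 = 54 ≡ 8
8 × 16 = 128 ≡ 13
13 × 2 = 26 ≡ 3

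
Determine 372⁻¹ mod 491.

By the extended Euclidean algorithm:
491 = 1*372 + 119
372 = 3*119 + 15
119 = 7*15 + 14
15 = 1*14 + 1
14 = 14*1 + 0
gcd(372, 491) = 1, so the inverse exists.
Back-substitute for 1:
1 = 1*15 − 1*14
  = −1*119 + 8*15
  = 8*372 − 25*119
  = −25*491 + 33*372
So 372⁻¹ ≡ 33 (mod 491).

33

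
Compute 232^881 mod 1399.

By square-and-multiply:
881 in binary is 1101110001, i.e. 881 = 512 + 256 + 64 + 32 + 16 + 1.
232^1 ≡ 232 (mod 1399)
232^2 ≡ 232^2 = 53824 ≡ 662 (mod 1399)
232^4 ≡ 662^2 = 438244 ≡ 357 (mod 1399)
232^8 ≡ 357^2 = 127449 ≡ 140 (mod 1399)
232^16 ≡ 140^2 = 19600 ≡ 14 (mod 1399)
232^32 ≡ 14^2 = 196 (mod 1399)
232^64 ≡ 196^2 = 38416 ≡ 643 (mod 1399)
232^128 ≡ 643^2 = 413449 ≡ 744 (mod 1399)
232^256 ≡ 744^2 = 553536 ≡ 931 (mod 1399)
232^512 ≡ 931^2 = 866761 ≡ 780 (mod 1399)
232^881 = 232^512 · 232^256 · 232^64 · 232^32 · 232^16 · 232^1 ≡ 780 · 931 · 643 · 196 · 14 · 232 (mod 1399).
Accumulate the product:
780 · 931 = 726180 ≡ 99
99 · 643 = 63657 ≡ 702
702 · 196 = 137592 ≡ 490
490 · 14 = 6860 ≡ 1264
1264 · 232 = 293248 ≡ 857

857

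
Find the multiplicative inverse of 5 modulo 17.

7

Run the extended Euclidean algorithm:
17 = 3×5 + 2
5 = 2×2 + 1
2 = 2×1 + 0
gcd(5, 17) = 1, so the inverse exists.
Back-substitute for 1:
1 = 1×5 − 2×2
  = −2×17 + 7×5
So 5⁻¹ ≡ 7 (mod 17).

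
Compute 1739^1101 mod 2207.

133

By square-and-multiply:
1101 in binary is 10001001101, i.e. 1101 = 1024 + 64 + 8 + 4 + 1.
1739^1 ≡ 1739 (mod 2207)
1739^2 ≡ 1739^2 = 3024121 ≡ 531 (mod 2207)
1739^4 ≡ 531^2 = 281961 ≡ 1672 (mod 2207)
1739^8 ≡ 1672^2 = 2795584 ≡ 1522 (mod 2207)
1739^16 ≡ 1522^2 = 2316484 ≡ 1341 (mod 2207)
1739^32 ≡ 1341^2 = 1798281 ≡ 1783 (mod 2207)
1739^64 ≡ 1783^2 = 3179089 ≡ 1009 (mod 2207)
1739^128 ≡ 1009^2 = 1018081 ≡ 654 (mod 2207)
1739^256 ≡ 654^2 = 427716 ≡ 1765 (mod 2207)
1739^512 ≡ 1765^2 = 3115225 ≡ 1148 (mod 2207)
1739^1024 ≡ 1148^2 = 1317904 ≡ 325 (mod 2207)
1739^1101 = 1739^1024 * 1739^64 * 1739^8 * 1739^4 * 1739^1 ≡ 325 * 1009 * 1522 * 1672 * 1739 (mod 2207).
Accumulate the product:
325 * 1009 = 327925 ≡ 1289
1289 * 1522 = 1961858 ≡ 2042
2042 * 1672 = 3414224 ≡ 2202
2202 * 1739 = 3829278 ≡ 133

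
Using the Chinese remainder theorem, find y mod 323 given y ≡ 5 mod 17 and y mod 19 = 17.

226

17⁻¹ mod 19: 17×9 ≡ 1 (mod 19), so 17⁻¹ ≡ 9.
y = 5 + 17×((17 − 5)×9 mod 19) = 5 + 17×13 = 226.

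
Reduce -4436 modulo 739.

737

-4436 = -7*739 + 737, so -4436 ≡ 737 (mod 739).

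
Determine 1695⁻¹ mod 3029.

Run the extended Euclidean algorithm:
3029 = 1×1695 + 1334
1695 = 1×1334 + 361
1334 = 3×361 + 251
361 = 1×251 + 110
251 = 2×110 + 31
110 = 3×31 + 17
31 = 1×17 + 14
17 = 1×14 + 3
14 = 4×3 + 2
3 = 1×2 + 1
2 = 2×1 + 0
gcd(1695, 3029) = 1, so the inverse exists.
Bézout: 1 = −601×3029 + 1074×1695.
So 1695⁻¹ ≡ 1074 (mod 3029).

1074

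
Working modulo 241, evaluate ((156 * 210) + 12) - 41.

196

156 * 210 = 32760 ≡ 225 (mod 241)
225 + 12 = 237
237 - 41 = 196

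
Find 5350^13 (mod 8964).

4468

13 in binary is 1101, i.e. 13 = 8 + 4 + 1.
5350^1 ≡ 5350 (mod 8964)
5350^2 ≡ 5350^2 = 28622500 ≡ 448 (mod 8964)
5350^4 ≡ 448^2 = 200704 ≡ 3496 (mod 8964)
5350^8 ≡ 3496^2 = 12222016 ≡ 4084 (mod 8964)
5350^13 = 5350^8 × 5350^4 × 5350^1 ≡ 4084 × 3496 × 5350 (mod 8964).
Accumulate the product:
4084 × 3496 = 14277664 ≡ 6976
6976 × 5350 = 37321600 ≡ 4468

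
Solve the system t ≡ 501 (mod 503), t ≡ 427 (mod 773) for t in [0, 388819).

503⁻¹ mod 773: 503×564 ≡ 1 (mod 773), so 503⁻¹ ≡ 564.
t = 501 + 503×((427 − 501)×564 mod 773) = 501 + 503×6 = 3519.

3519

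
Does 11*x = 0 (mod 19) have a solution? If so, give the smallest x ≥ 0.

gcd(11, 19) = 1, so a unique solution mod 19 exists.
11⁻¹ ≡ 7 (mod 19).
x ≡ 7*0 ≡ 0 (mod 19).

0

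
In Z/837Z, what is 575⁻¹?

476

Run the extended Euclidean algorithm:
837 = 1*575 + 262
575 = 2*262 + 51
262 = 5*51 + 7
51 = 7*7 + 2
7 = 3*2 + 1
2 = 2*1 + 0
gcd(575, 837) = 1, so the inverse exists.
Back-substitute for 1:
1 = 1*7 − 3*2
  = −3*51 + 22*7
  = 22*262 − 113*51
  = −113*575 + 248*262
  = 248*837 − 361*575
So 575⁻¹ ≡ −361 ≡ 476 (mod 837).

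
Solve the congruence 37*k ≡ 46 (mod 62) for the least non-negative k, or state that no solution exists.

gcd(37, 62) = 1, so a unique solution mod 62 exists.
37⁻¹ ≡ 57 (mod 62).
k ≡ 57*46 ≡ 18 (mod 62).

18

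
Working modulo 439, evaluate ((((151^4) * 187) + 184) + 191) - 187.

(151)^4 ≡ 290 (mod 439)
290 * 187 = 54230 ≡ 233 (mod 439)
233 + 184 = 417
417 + 191 = 608 ≡ 169 (mod 439)
169 - 187 = -18 ≡ 421 (mod 439)

421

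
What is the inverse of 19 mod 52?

11

Apply the Euclidean algorithm and back-substitute:
52 = 2×19 + 14
19 = 1×14 + 5
14 = 2×5 + 4
5 = 1×4 + 1
4 = 4×1 + 0
gcd(19, 52) = 1, so the inverse exists.
Back-substitute for 1:
1 = 1×5 − 1×4
  = −1×14 + 3×5
  = 3×19 − 4×14
  = −4×52 + 11×19
So 19⁻¹ ≡ 11 (mod 52).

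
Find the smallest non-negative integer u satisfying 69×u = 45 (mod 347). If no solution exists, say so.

gcd(69, 347) = 1, so a unique solution mod 347 exists.
69⁻¹ ≡ 171 (mod 347).
u ≡ 171×45 ≡ 61 (mod 347).

61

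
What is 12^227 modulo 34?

Using repeated squaring:
227 in binary is 11100011, i.e. 227 = 128 + 64 + 32 + 2 + 1.
12^1 ≡ 12 (mod 34)
12^2 ≡ 12^2 = 144 ≡ 8 (mod 34)
12^4 ≡ 8^2 = 64 ≡ 30 (mod 34)
12^8 ≡ 30^2 = 900 ≡ 16 (mod 34)
12^16 ≡ 16^2 = 256 ≡ 18 (mod 34)
12^32 ≡ 18^2 = 324 ≡ 18 (mod 34)
12^64 ≡ 18^2 = 324 ≡ 18 (mod 34)
12^128 ≡ 18^2 = 324 ≡ 18 (mod 34)
12^227 = 12^128 * 12^64 * 12^32 * 12^2 * 12^1 ≡ 18 * 18 * 18 * 8 * 12 (mod 34).
Accumulate the product:
18 * 18 = 324 ≡ 18
18 * 18 = 324 ≡ 18
18 * 8 = 144 ≡ 8
8 * 12 = 96 ≡ 28

28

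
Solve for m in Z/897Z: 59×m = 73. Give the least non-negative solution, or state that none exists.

gcd(59, 897) = 1, so a unique solution mod 897 exists.
59⁻¹ ≡ 821 (mod 897).
m ≡ 821×73 ≡ 731 (mod 897).

731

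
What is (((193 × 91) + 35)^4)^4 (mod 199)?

32

193 × 91 = 17563 ≡ 51 (mod 199)
51 + 35 = 86
(86)^4 ≡ 94 (mod 199)
(94)^4 ≡ 32 (mod 199)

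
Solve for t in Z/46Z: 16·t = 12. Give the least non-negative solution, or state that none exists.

18

gcd(16, 46) = 2, and 2 | 12, so solutions exist.
Divide through by 2: 8·t ≡ 6 (mod 23).
8⁻¹ ≡ 3 (mod 23).
t ≡ 3·6 ≡ 18 (mod 23).
The smallest non-negative solution is t = 18.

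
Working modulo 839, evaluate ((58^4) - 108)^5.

(58)^4 ≡ 64 (mod 839)
64 - 108 = -44 ≡ 795 (mod 839)
(795)^5 ≡ 133 (mod 839)

133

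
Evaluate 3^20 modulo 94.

7

Using repeated squaring:
20 in binary is 10100, i.e. 20 = 16 + 4.
3^1 ≡ 3 (mod 94)
3^2 ≡ 3^2 = 9 (mod 94)
3^4 ≡ 9^2 = 81 (mod 94)
3^8 ≡ 81^2 = 6561 ≡ 75 (mod 94)
3^16 ≡ 75^2 = 5625 ≡ 79 (mod 94)
3^20 = 3^16 * 3^4 ≡ 79 * 81 (mod 94).
79 * 81 = 6399 ≡ 7 (mod 94).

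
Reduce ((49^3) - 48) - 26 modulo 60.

35

(49)^3 ≡ 49 (mod 60)
49 - 48 = 1
1 - 26 = -25 ≡ 35 (mod 60)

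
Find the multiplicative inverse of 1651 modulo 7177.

7177 = 4×1651 + 573
1651 = 2×573 + 505
573 = 1×505 + 68
505 = 7×68 + 29
68 = 2×29 + 10
29 = 2×10 + 9
10 = 1×9 + 1
9 = 9×1 + 0
gcd(1651, 7177) = 1, so the inverse exists.
Bézout: 1 = 170×7177 − 739×1651.
So 1651⁻¹ ≡ −739 ≡ 6438 (mod 7177).

6438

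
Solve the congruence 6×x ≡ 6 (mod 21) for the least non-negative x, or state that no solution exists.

gcd(6, 21) = 3, and 3 | 6, so solutions exist.
Divide through by 3: 2×x ≡ 2 (mod 7).
2⁻¹ ≡ 4 (mod 7).
x ≡ 4×2 ≡ 1 (mod 7).
The smallest non-negative solution is x = 1.

1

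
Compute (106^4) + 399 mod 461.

18

(106)^4 ≡ 80 (mod 461)
80 + 399 = 479 ≡ 18 (mod 461)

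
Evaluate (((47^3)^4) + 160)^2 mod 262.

(47)^3 ≡ 71 (mod 262)
(71)^4 ≡ 39 (mod 262)
39 + 160 = 199
(199)^2 ≡ 39 (mod 262)

39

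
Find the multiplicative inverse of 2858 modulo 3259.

1406

Apply the Euclidean algorithm and back-substitute:
3259 = 1·2858 + 401
2858 = 7·401 + 51
401 = 7·51 + 44
51 = 1·44 + 7
44 = 6·7 + 2
7 = 3·2 + 1
2 = 2·1 + 0
gcd(2858, 3259) = 1, so the inverse exists.
Bézout: 1 = −1233·3259 + 1406·2858.
So 2858⁻¹ ≡ 1406 (mod 3259).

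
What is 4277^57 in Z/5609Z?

Compute successive squares:
4277^1 ≡ 4277 (mod 5609)
4277^2 ≡ 4277^2 = 18292729 ≡ 1780 (mod 5609)
4277^4 ≡ 1780^2 = 3168400 ≡ 4924 (mod 5609)
4277^8 ≡ 4924^2 = 24245776 ≡ 3678 (mod 5609)
4277^16 ≡ 3678^2 = 13527684 ≡ 4385 (mod 5609)
4277^32 ≡ 4385^2 = 19228225 ≡ 573 (mod 5609)
4277^57 = 4277^32 · 4277^16 · 4277^8 · 4277^1 ≡ 573 · 4385 · 3678 · 4277 (mod 5609).
Accumulate the product:
573 · 4385 = 2512605 ≡ 5382
5382 · 3678 = 19794996 ≡ 835
835 · 4277 = 3571295 ≡ 3971

3971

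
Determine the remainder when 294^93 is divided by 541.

93 in binary is 1011101, i.e. 93 = 64 + 16 + 8 + 4 + 1.
294^1 ≡ 294 (mod 541)
294^2 ≡ 294^2 = 86436 ≡ 417 (mod 541)
294^4 ≡ 417^2 = 173889 ≡ 228 (mod 541)
294^8 ≡ 228^2 = 51984 ≡ 48 (mod 541)
294^16 ≡ 48^2 = 2304 ≡ 140 (mod 541)
294^32 ≡ 140^2 = 19600 ≡ 124 (mod 541)
294^64 ≡ 124^2 = 15376 ≡ 228 (mod 541)
294^93 = 294^64 × 294^16 × 294^8 × 294^4 × 294^1 ≡ 228 × 140 × 48 × 228 × 294 (mod 541).
Accumulate the product:
228 × 140 = 31920 ≡ 1
1 × 48 = 48
48 × 228 = 10944 ≡ 124
124 × 294 = 36456 ≡ 209

209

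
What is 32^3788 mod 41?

3788 in binary is 111011001100, i.e. 3788 = 2048 + 1024 + 512 + 128 + 64 + 8 + 4.
32^1 ≡ 32 (mod 41)
32^2 ≡ 32^2 = 1024 ≡ 40 (mod 41)
32^4 ≡ 40^2 = 1600 ≡ 1 (mod 41)
32^8 ≡ 1^2 = 1 (mod 41)
32^16 ≡ 1^2 = 1 (mod 41)
32^32 ≡ 1^2 = 1 (mod 41)
32^64 ≡ 1^2 = 1 (mod 41)
32^128 ≡ 1^2 = 1 (mod 41)
32^256 ≡ 1^2 = 1 (mod 41)
32^512 ≡ 1^2 = 1 (mod 41)
32^1024 ≡ 1^2 = 1 (mod 41)
32^2048 ≡ 1^2 = 1 (mod 41)
32^3788 = 32^2048 * 32^1024 * 32^512 * 32^128 * 32^64 * 32^8 * 32^4 ≡ 1 * 1 * 1 * 1 * 1 * 1 * 1 (mod 41).
Accumulate the product:
1 * 1 = 1
1 * 1 = 1
1 * 1 = 1
1 * 1 = 1
1 * 1 = 1
1 * 1 = 1

1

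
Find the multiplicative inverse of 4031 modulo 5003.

Run the extended Euclidean algorithm:
5003 = 1·4031 + 972
4031 = 4·972 + 143
972 = 6·143 + 114
143 = 1·114 + 29
114 = 3·29 + 27
29 = 1·27 + 2
27 = 13·2 + 1
2 = 2·1 + 0
gcd(4031, 5003) = 1, so the inverse exists.
Back-substitute for 1:
1 = 1·27 − 13·2
  = −13·29 + 14·27
  = 14·114 − 55·29
  = −55·143 + 69·114
  = 69·972 − 469·143
  = −469·4031 + 1945·972
  = 1945·5003 − 2414·4031
So 4031⁻¹ ≡ −2414 ≡ 2589 (mod 5003).

2589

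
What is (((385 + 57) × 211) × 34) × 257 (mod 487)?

445

385 + 57 = 442
442 × 211 = 93262 ≡ 245 (mod 487)
245 × 34 = 8330 ≡ 51 (mod 487)
51 × 257 = 13107 ≡ 445 (mod 487)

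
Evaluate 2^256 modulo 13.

Compute successive squares:
2^1 ≡ 2 (mod 13)
2^2 ≡ 2^2 = 4 (mod 13)
2^4 ≡ 4^2 = 16 ≡ 3 (mod 13)
2^8 ≡ 3^2 = 9 (mod 13)
2^16 ≡ 9^2 = 81 ≡ 3 (mod 13)
2^32 ≡ 3^2 = 9 (mod 13)
2^64 ≡ 9^2 = 81 ≡ 3 (mod 13)
2^128 ≡ 3^2 = 9 (mod 13)
2^256 ≡ 9^2 = 81 ≡ 3 (mod 13)
So 2^256 ≡ 3 (mod 13).

3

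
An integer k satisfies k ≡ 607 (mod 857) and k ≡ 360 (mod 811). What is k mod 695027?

857⁻¹ mod 811: 857*335 ≡ 1 (mod 811), so 857⁻¹ ≡ 335.
k = 607 + 857*((360 − 607)*335 mod 811) = 607 + 857*788 = 675923.

675923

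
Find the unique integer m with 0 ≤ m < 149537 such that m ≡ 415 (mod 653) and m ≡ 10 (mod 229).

56573

653⁻¹ mod 229: 653*101 ≡ 1 (mod 229), so 653⁻¹ ≡ 101.
m = 415 + 653*((10 − 415)*101 mod 229) = 415 + 653*86 = 56573.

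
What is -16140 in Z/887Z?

713

-16140 = -19·887 + 713, so -16140 ≡ 713 (mod 887).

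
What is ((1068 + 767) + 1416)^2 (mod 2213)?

1926

1068 + 767 = 1835
1835 + 1416 = 3251 ≡ 1038 (mod 2213)
(1038)^2 ≡ 1926 (mod 2213)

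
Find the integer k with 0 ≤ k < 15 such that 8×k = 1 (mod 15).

15 = 1·8 + 7
8 = 1·7 + 1
7 = 7·1 + 0
gcd(8, 15) = 1, so the inverse exists.
Back-substitute for 1:
1 = 1·8 − 1·7
  = −1·15 + 2·8
So 8⁻¹ ≡ 2 (mod 15).

2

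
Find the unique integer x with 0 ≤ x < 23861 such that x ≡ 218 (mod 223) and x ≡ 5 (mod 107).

223⁻¹ mod 107: 223*12 ≡ 1 (mod 107), so 223⁻¹ ≡ 12.
x = 218 + 223*((5 − 218)*12 mod 107) = 218 + 223*12 = 2894.

2894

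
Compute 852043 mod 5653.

852043 = 150·5653 + 4093, so 852043 ≡ 4093 (mod 5653).

4093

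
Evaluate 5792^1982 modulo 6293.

Using repeated squaring:
5792^1 ≡ 5792 (mod 6293)
5792^2 ≡ 5792^2 = 33547264 ≡ 5574 (mod 6293)
5792^4 ≡ 5574^2 = 31069476 ≡ 935 (mod 6293)
5792^8 ≡ 935^2 = 874225 ≡ 5791 (mod 6293)
5792^16 ≡ 5791^2 = 33535681 ≡ 284 (mod 6293)
5792^32 ≡ 284^2 = 80656 ≡ 5140 (mod 6293)
5792^64 ≡ 5140^2 = 26419600 ≡ 1586 (mod 6293)
5792^128 ≡ 1586^2 = 2515396 ≡ 4489 (mod 6293)
5792^256 ≡ 4489^2 = 20151121 ≡ 935 (mod 6293)
5792^512 ≡ 935^2 = 874225 ≡ 5791 (mod 6293)
5792^1024 ≡ 5791^2 = 33535681 ≡ 284 (mod 6293)
5792^1982 = 5792^1024 × 5792^512 × 5792^256 × 5792^128 × 5792^32 × 5792^16 × 5792^8 × 5792^4 × 5792^2 ≡ 284 × 5791 × 935 × 4489 × 5140 × 284 × 5791 × 935 × 5574 (mod 6293).
Accumulate the product:
284 × 5791 = 1644644 ≡ 2171
2171 × 935 = 2029885 ≡ 3539
3539 × 4489 = 15886571 ≡ 3039
3039 × 5140 = 15620460 ≡ 1234
1234 × 284 = 350456 ≡ 4341
4341 × 5791 = 25138731 ≡ 4489
4489 × 935 = 4197215 ≡ 6077
6077 × 5574 = 33873198 ≡ 4272

4272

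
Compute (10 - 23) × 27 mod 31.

21

10 - 23 = -13 ≡ 18 (mod 31)
18 × 27 = 486 ≡ 21 (mod 31)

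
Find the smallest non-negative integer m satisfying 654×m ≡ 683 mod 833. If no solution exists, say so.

gcd(654, 833) = 1, so a unique solution mod 833 exists.
654⁻¹ ≡ 712 (mod 833).
m ≡ 712×683 ≡ 657 (mod 833).

657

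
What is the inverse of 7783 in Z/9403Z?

4568

Apply the Euclidean algorithm and back-substitute:
9403 = 1·7783 + 1620
7783 = 4·1620 + 1303
1620 = 1·1303 + 317
1303 = 4·317 + 35
317 = 9·35 + 2
35 = 17·2 + 1
2 = 2·1 + 0
gcd(7783, 9403) = 1, so the inverse exists.
Bézout: 1 = −3781·9403 + 4568·7783.
So 7783⁻¹ ≡ 4568 (mod 9403).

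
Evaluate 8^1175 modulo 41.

32

1175 in binary is 10010010111, i.e. 1175 = 1024 + 128 + 16 + 4 + 2 + 1.
8^1 ≡ 8 (mod 41)
8^2 ≡ 8^2 = 64 ≡ 23 (mod 41)
8^4 ≡ 23^2 = 529 ≡ 37 (mod 41)
8^8 ≡ 37^2 = 1369 ≡ 16 (mod 41)
8^16 ≡ 16^2 = 256 ≡ 10 (mod 41)
8^32 ≡ 10^2 = 100 ≡ 18 (mod 41)
8^64 ≡ 18^2 = 324 ≡ 37 (mod 41)
8^128 ≡ 37^2 = 1369 ≡ 16 (mod 41)
8^256 ≡ 16^2 = 256 ≡ 10 (mod 41)
8^512 ≡ 10^2 = 100 ≡ 18 (mod 41)
8^1024 ≡ 18^2 = 324 ≡ 37 (mod 41)
8^1175 = 8^1024 * 8^128 * 8^16 * 8^4 * 8^2 * 8^1 ≡ 37 * 16 * 10 * 37 * 23 * 8 (mod 41).
Accumulate the product:
37 * 16 = 592 ≡ 18
18 * 10 = 180 ≡ 16
16 * 37 = 592 ≡ 18
18 * 23 = 414 ≡ 4
4 * 8 = 32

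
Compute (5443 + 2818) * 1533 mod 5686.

1391

5443 + 2818 = 8261 ≡ 2575 (mod 5686)
2575 * 1533 = 3947475 ≡ 1391 (mod 5686)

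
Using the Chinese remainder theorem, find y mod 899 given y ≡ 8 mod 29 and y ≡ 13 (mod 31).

29⁻¹ mod 31: 29*15 ≡ 1 (mod 31), so 29⁻¹ ≡ 15.
y = 8 + 29*((13 − 8)*15 mod 31) = 8 + 29*13 = 385.
Check: 385 mod 29 = 8, 385 mod 31 = 13. ✓

385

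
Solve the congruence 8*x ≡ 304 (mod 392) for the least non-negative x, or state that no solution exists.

38

gcd(8, 392) = 8, and 8 | 304, so solutions exist.
Divide through by 8: 1*x mod 49 = 38.
1⁻¹ ≡ 1 (mod 49).
x ≡ 1*38 ≡ 38 (mod 49).
The smallest non-negative solution is x = 38.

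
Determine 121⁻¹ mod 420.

361

Run the extended Euclidean algorithm:
420 = 3×121 + 57
121 = 2×57 + 7
57 = 8×7 + 1
7 = 7×1 + 0
gcd(121, 420) = 1, so the inverse exists.
Back-substitute for 1:
1 = 1×57 − 8×7
  = −8×121 + 17×57
  = 17×420 − 59×121
So 121⁻¹ ≡ −59 ≡ 361 (mod 420).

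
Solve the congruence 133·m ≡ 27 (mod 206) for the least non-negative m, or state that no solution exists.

gcd(133, 206) = 1, so a unique solution mod 206 exists.
133⁻¹ ≡ 79 (mod 206).
m ≡ 79·27 ≡ 73 (mod 206).

73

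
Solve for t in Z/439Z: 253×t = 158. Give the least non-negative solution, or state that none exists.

103

gcd(253, 439) = 1, so a unique solution mod 439 exists.
253⁻¹ ≡ 59 (mod 439).
t ≡ 59×158 ≡ 103 (mod 439).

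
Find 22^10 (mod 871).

10 in binary is 1010, i.e. 10 = 8 + 2.
22^1 ≡ 22 (mod 871)
22^2 ≡ 22^2 = 484 (mod 871)
22^4 ≡ 484^2 = 234256 ≡ 828 (mod 871)
22^8 ≡ 828^2 = 685584 ≡ 107 (mod 871)
22^10 = 22^8 · 22^2 ≡ 107 · 484 (mod 871).
107 · 484 = 51788 ≡ 399 (mod 871).

399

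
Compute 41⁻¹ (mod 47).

39

Apply the Euclidean algorithm and back-substitute:
47 = 1×41 + 6
41 = 6×6 + 5
6 = 1×5 + 1
5 = 5×1 + 0
gcd(41, 47) = 1, so the inverse exists.
Back-substitute for 1:
1 = 1×6 − 1×5
  = −1×41 + 7×6
  = 7×47 − 8×41
So 41⁻¹ ≡ −8 ≡ 39 (mod 47).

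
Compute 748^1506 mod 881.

Using repeated squaring:
1506 in binary is 10111100010, i.e. 1506 = 1024 + 256 + 128 + 64 + 32 + 2.
748^1 ≡ 748 (mod 881)
748^2 ≡ 748^2 = 559504 ≡ 69 (mod 881)
748^4 ≡ 69^2 = 4761 ≡ 356 (mod 881)
748^8 ≡ 356^2 = 126736 ≡ 753 (mod 881)
748^16 ≡ 753^2 = 567009 ≡ 526 (mod 881)
748^32 ≡ 526^2 = 276676 ≡ 42 (mod 881)
748^64 ≡ 42^2 = 1764 ≡ 2 (mod 881)
748^128 ≡ 2^2 = 4 (mod 881)
748^256 ≡ 4^2 = 16 (mod 881)
748^512 ≡ 16^2 = 256 (mod 881)
748^1024 ≡ 256^2 = 65536 ≡ 342 (mod 881)
748^1506 = 748^1024 * 748^256 * 748^128 * 748^64 * 748^32 * 748^2 ≡ 342 * 16 * 4 * 2 * 42 * 69 (mod 881).
Accumulate the product:
342 * 16 = 5472 ≡ 186
186 * 4 = 744
744 * 2 = 1488 ≡ 607
607 * 42 = 25494 ≡ 826
826 * 69 = 56994 ≡ 610

610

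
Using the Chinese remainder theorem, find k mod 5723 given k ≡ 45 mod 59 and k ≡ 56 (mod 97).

59⁻¹ mod 97: 59·74 ≡ 1 (mod 97), so 59⁻¹ ≡ 74.
k = 45 + 59·((56 − 45)·74 mod 97) = 45 + 59·38 = 2287.
Check: 2287 mod 59 = 45, 2287 mod 97 = 56. ✓

2287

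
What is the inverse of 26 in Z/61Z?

By the extended Euclidean algorithm:
61 = 2×26 + 9
26 = 2×9 + 8
9 = 1×8 + 1
8 = 8×1 + 0
gcd(26, 61) = 1, so the inverse exists.
Bézout: 1 = 3×61 − 7×26.
So 26⁻¹ ≡ −7 ≡ 54 (mod 61).

54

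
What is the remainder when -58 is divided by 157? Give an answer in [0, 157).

-58 = -1·157 + 99, so -58 ≡ 99 (mod 157).

99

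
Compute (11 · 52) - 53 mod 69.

11 · 52 = 572 ≡ 20 (mod 69)
20 - 53 = -33 ≡ 36 (mod 69)

36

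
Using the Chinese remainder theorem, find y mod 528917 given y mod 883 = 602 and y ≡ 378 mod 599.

201043

883⁻¹ mod 599: 883×483 ≡ 1 (mod 599), so 883⁻¹ ≡ 483.
y = 602 + 883×((378 − 602)×483 mod 599) = 602 + 883×227 = 201043.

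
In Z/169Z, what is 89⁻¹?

Apply the Euclidean algorithm and back-substitute:
169 = 1*89 + 80
89 = 1*80 + 9
80 = 8*9 + 8
9 = 1*8 + 1
8 = 8*1 + 0
gcd(89, 169) = 1, so the inverse exists.
Back-substitute for 1:
1 = 1*9 − 1*8
  = −1*80 + 9*9
  = 9*89 − 10*80
  = −10*169 + 19*89
So 89⁻¹ ≡ 19 (mod 169).

19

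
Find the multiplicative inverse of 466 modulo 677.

677 = 1·466 + 211
466 = 2·211 + 44
211 = 4·44 + 35
44 = 1·35 + 9
35 = 3·9 + 8
9 = 1·8 + 1
8 = 8·1 + 0
gcd(466, 677) = 1, so the inverse exists.
Bézout: 1 = −53·677 + 77·466.
So 466⁻¹ ≡ 77 (mod 677).

77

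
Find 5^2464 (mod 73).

Compute successive squares:
5^1 ≡ 5 (mod 73)
5^2 ≡ 5^2 = 25 (mod 73)
5^4 ≡ 25^2 = 625 ≡ 41 (mod 73)
5^8 ≡ 41^2 = 1681 ≡ 2 (mod 73)
5^16 ≡ 2^2 = 4 (mod 73)
5^32 ≡ 4^2 = 16 (mod 73)
5^64 ≡ 16^2 = 256 ≡ 37 (mod 73)
5^128 ≡ 37^2 = 1369 ≡ 55 (mod 73)
5^256 ≡ 55^2 = 3025 ≡ 32 (mod 73)
5^512 ≡ 32^2 = 1024 ≡ 2 (mod 73)
5^1024 ≡ 2^2 = 4 (mod 73)
5^2048 ≡ 4^2 = 16 (mod 73)
5^2464 = 5^2048 · 5^256 · 5^128 · 5^32 ≡ 16 · 32 · 55 · 16 (mod 73).
Accumulate the product:
16 · 32 = 512 ≡ 1
1 · 55 = 55
55 · 16 = 880 ≡ 4

4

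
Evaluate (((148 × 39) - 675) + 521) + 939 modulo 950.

857

148 × 39 = 5772 ≡ 72 (mod 950)
72 - 675 = -603 ≡ 347 (mod 950)
347 + 521 = 868
868 + 939 = 1807 ≡ 857 (mod 950)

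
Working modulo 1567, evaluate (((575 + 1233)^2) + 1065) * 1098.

1127

575 + 1233 = 1808 ≡ 241 (mod 1567)
(241)^2 ≡ 102 (mod 1567)
102 + 1065 = 1167
1167 * 1098 = 1281366 ≡ 1127 (mod 1567)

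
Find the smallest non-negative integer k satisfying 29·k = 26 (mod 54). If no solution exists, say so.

40

gcd(29, 54) = 1, so a unique solution mod 54 exists.
29⁻¹ ≡ 41 (mod 54).
k ≡ 41·26 ≡ 40 (mod 54).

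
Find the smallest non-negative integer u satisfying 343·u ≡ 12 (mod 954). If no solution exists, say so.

840

gcd(343, 954) = 1, so a unique solution mod 954 exists.
343⁻¹ ≡ 865 (mod 954).
u ≡ 865·12 ≡ 840 (mod 954).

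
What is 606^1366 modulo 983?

322

By square-and-multiply:
606^1 ≡ 606 (mod 983)
606^2 ≡ 606^2 = 367236 ≡ 577 (mod 983)
606^4 ≡ 577^2 = 332929 ≡ 675 (mod 983)
606^8 ≡ 675^2 = 455625 ≡ 496 (mod 983)
606^16 ≡ 496^2 = 246016 ≡ 266 (mod 983)
606^32 ≡ 266^2 = 70756 ≡ 963 (mod 983)
606^64 ≡ 963^2 = 927369 ≡ 400 (mod 983)
606^128 ≡ 400^2 = 160000 ≡ 754 (mod 983)
606^256 ≡ 754^2 = 568516 ≡ 342 (mod 983)
606^512 ≡ 342^2 = 116964 ≡ 970 (mod 983)
606^1024 ≡ 970^2 = 940900 ≡ 169 (mod 983)
606^1366 = 606^1024 · 606^256 · 606^64 · 606^16 · 606^4 · 606^2 ≡ 169 · 342 · 400 · 266 · 675 · 577 (mod 983).
Accumulate the product:
169 · 342 = 57798 ≡ 784
784 · 400 = 313600 ≡ 23
23 · 266 = 6118 ≡ 220
220 · 675 = 148500 ≡ 67
67 · 577 = 38659 ≡ 322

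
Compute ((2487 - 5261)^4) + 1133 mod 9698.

2487 - 5261 = -2774 ≡ 6924 (mod 9698)
(6924)^4 ≡ 9634 (mod 9698)
9634 + 1133 = 10767 ≡ 1069 (mod 9698)

1069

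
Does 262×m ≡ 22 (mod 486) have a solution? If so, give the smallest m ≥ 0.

gcd(262, 486) = 2, and 2 | 22, so solutions exist.
Divide through by 2: 131×m ≡ 11 (mod 243).
131⁻¹ ≡ 128 (mod 243).
m ≡ 128×11 ≡ 193 (mod 243).
The smallest non-negative solution is m = 193.

193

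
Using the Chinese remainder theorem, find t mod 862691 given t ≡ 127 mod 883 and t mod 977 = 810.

186440

883⁻¹ mod 977: 883*634 ≡ 1 (mod 977), so 883⁻¹ ≡ 634.
t = 127 + 883*((810 − 127)*634 mod 977) = 127 + 883*211 = 186440.
Check: 186440 mod 883 = 127, 186440 mod 977 = 810. ✓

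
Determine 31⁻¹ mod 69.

49

Run the extended Euclidean algorithm:
69 = 2×31 + 7
31 = 4×7 + 3
7 = 2×3 + 1
3 = 3×1 + 0
gcd(31, 69) = 1, so the inverse exists.
Bézout: 1 = 9×69 − 20×31.
So 31⁻¹ ≡ −20 ≡ 49 (mod 69).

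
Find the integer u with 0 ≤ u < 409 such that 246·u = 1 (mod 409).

Run the extended Euclidean algorithm:
409 = 1·246 + 163
246 = 1·163 + 83
163 = 1·83 + 80
83 = 1·80 + 3
80 = 26·3 + 2
3 = 1·2 + 1
2 = 2·1 + 0
gcd(246, 409) = 1, so the inverse exists.
Back-substitute for 1:
1 = 1·3 − 1·2
  = −1·80 + 27·3
  = 27·83 − 28·80
  = −28·163 + 55·83
  = 55·246 − 83·163
  = −83·409 + 138·246
So 246⁻¹ ≡ 138 (mod 409).

138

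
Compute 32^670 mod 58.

Compute successive squares:
670 in binary is 1010011110, i.e. 670 = 512 + 128 + 16 + 8 + 4 + 2.
32^1 ≡ 32 (mod 58)
32^2 ≡ 32^2 = 1024 ≡ 38 (mod 58)
32^4 ≡ 38^2 = 1444 ≡ 52 (mod 58)
32^8 ≡ 52^2 = 2704 ≡ 36 (mod 58)
32^16 ≡ 36^2 = 1296 ≡ 20 (mod 58)
32^32 ≡ 20^2 = 400 ≡ 52 (mod 58)
32^64 ≡ 52^2 = 2704 ≡ 36 (mod 58)
32^128 ≡ 36^2 = 1296 ≡ 20 (mod 58)
32^256 ≡ 20^2 = 400 ≡ 52 (mod 58)
32^512 ≡ 52^2 = 2704 ≡ 36 (mod 58)
32^670 = 32^512 · 32^128 · 32^16 · 32^8 · 32^4 · 32^2 ≡ 36 · 20 · 20 · 36 · 52 · 38 (mod 58).
Accumulate the product:
36 · 20 = 720 ≡ 24
24 · 20 = 480 ≡ 16
16 · 36 = 576 ≡ 54
54 · 52 = 2808 ≡ 24
24 · 38 = 912 ≡ 42

42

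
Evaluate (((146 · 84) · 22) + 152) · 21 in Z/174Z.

66

146 · 84 = 12264 ≡ 84 (mod 174)
84 · 22 = 1848 ≡ 108 (mod 174)
108 + 152 = 260 ≡ 86 (mod 174)
86 · 21 = 1806 ≡ 66 (mod 174)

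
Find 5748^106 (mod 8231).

5293

5748^1 ≡ 5748 (mod 8231)
5748^2 ≡ 5748^2 = 33039504 ≡ 270 (mod 8231)
5748^4 ≡ 270^2 = 72900 ≡ 7052 (mod 8231)
5748^8 ≡ 7052^2 = 49730704 ≡ 7233 (mod 8231)
5748^16 ≡ 7233^2 = 52316289 ≡ 53 (mod 8231)
5748^32 ≡ 53^2 = 2809 (mod 8231)
5748^64 ≡ 2809^2 = 7890481 ≡ 5183 (mod 8231)
5748^106 = 5748^64 × 5748^32 × 5748^8 × 5748^2 ≡ 5183 × 2809 × 7233 × 270 (mod 8231).
Accumulate the product:
5183 × 2809 = 14559047 ≡ 6639
6639 × 7233 = 48019887 ≡ 233
233 × 270 = 62910 ≡ 5293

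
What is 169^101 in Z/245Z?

64

101 in binary is 1100101, i.e. 101 = 64 + 32 + 4 + 1.
169^1 ≡ 169 (mod 245)
169^2 ≡ 169^2 = 28561 ≡ 141 (mod 245)
169^4 ≡ 141^2 = 19881 ≡ 36 (mod 245)
169^8 ≡ 36^2 = 1296 ≡ 71 (mod 245)
169^16 ≡ 71^2 = 5041 ≡ 141 (mod 245)
169^32 ≡ 141^2 = 19881 ≡ 36 (mod 245)
169^64 ≡ 36^2 = 1296 ≡ 71 (mod 245)
169^101 = 169^64 * 169^32 * 169^4 * 169^1 ≡ 71 * 36 * 36 * 169 (mod 245).
Accumulate the product:
71 * 36 = 2556 ≡ 106
106 * 36 = 3816 ≡ 141
141 * 169 = 23829 ≡ 64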